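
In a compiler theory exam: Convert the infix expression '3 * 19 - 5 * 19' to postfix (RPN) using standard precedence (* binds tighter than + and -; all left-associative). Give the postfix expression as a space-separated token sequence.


Applying the shunting-yard algorithm:
  Operand 3 -> output
  Push '*' onto operator stack -> op-stack: [*]
  Operand 19 -> output
  See '-' (prec 1); top '*' (prec 2) >= it -> pop '*' to output
  Push '-' onto operator stack -> op-stack: [-]
  Operand 5 -> output
  Push '*' onto operator stack -> op-stack: [-, *]
  Operand 19 -> output
  End of input: pop '*' to output
  End of input: pop '-' to output
Postfix result: 3 19 * 5 19 * -

3 19 * 5 19 * -


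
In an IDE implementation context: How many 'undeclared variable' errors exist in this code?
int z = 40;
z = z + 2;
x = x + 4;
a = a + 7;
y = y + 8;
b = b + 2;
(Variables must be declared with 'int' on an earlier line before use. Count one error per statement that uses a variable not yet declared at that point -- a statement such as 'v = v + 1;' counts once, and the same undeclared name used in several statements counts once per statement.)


Scanning code line by line:
  Line 1: declare 'z' -> declared = ['z']
  Line 2: use 'z' -> OK (declared)
  Line 3: use 'x' -> ERROR (undeclared)
  Line 4: use 'a' -> ERROR (undeclared)
  Line 5: use 'y' -> ERROR (undeclared)
  Line 6: use 'b' -> ERROR (undeclared)
Total undeclared variable errors: 4

4


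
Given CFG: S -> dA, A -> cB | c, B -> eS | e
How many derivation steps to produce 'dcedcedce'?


Grammar: S -> dA, A -> cB | c, B -> eS | e
Deriving 'dcedcedce':
Step 1: S -> dA => dA
Step 2: A -> cB => dcB
Step 3: B -> eS => dceS
Step 4: S -> dA => dcedA
Step 5: A -> cB => dcedcB
Step 6: B -> eS => dcedceS
Step 7: S -> dA => dcedcedA
Step 8: A -> cB => dcedcedcB
Step 9: B -> e => dcedcedce
Total derivation steps: 9

9


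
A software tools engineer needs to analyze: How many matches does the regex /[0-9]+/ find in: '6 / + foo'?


Pattern: /[0-9]+/ (int literals)
Input: '6 / + foo'
Scanning for matches:
  Match 1: '6'
Total matches: 1

1


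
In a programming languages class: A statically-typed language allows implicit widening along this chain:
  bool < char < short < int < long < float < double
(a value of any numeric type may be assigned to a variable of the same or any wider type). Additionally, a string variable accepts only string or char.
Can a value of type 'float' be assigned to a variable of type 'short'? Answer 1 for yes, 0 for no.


Target variable type: short
Source value type: float
Numeric ranks: float=5, short=2
Widening allowed iff rank(source) <= rank(target): 5 <= 2? No
Result: 0

0


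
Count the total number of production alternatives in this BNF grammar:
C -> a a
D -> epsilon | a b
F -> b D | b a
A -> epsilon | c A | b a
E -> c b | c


Counting alternatives per rule:
  C: 1 alternative(s)
  D: 2 alternative(s)
  F: 2 alternative(s)
  A: 3 alternative(s)
  E: 2 alternative(s)
Sum: 1 + 2 + 2 + 3 + 2 = 10

10


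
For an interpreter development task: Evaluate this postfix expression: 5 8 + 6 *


Processing tokens left to right:
Push 5, Push 8
Pop 5 and 8, compute 5 + 8 = 13, push 13
Push 6
Pop 13 and 6, compute 13 * 6 = 78, push 78
Stack result: 78

78


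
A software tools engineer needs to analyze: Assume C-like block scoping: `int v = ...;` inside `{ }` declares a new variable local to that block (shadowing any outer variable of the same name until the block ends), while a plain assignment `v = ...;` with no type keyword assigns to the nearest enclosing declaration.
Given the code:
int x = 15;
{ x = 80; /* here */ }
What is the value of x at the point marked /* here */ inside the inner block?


Analyzing scoping rules:
Outer scope: declares x = 15
Inner block: 'x = 80;' has no type keyword, so it is an assignment to the outer x (no shadowing)
Inside the block, after the assignment -> 80
Result: 80

80


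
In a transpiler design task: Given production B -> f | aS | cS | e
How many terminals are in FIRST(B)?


Production: B -> f | aS | cS | e
Examining each alternative for leading terminals:
  B -> f : first terminal = 'f'
  B -> aS : first terminal = 'a'
  B -> cS : first terminal = 'c'
  B -> e : first terminal = 'e'
FIRST(B) = {a, c, e, f}
Count: 4

4


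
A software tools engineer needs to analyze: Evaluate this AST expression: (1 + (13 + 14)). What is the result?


Expression: (1 + (13 + 14))
Evaluating step by step:
  13 + 14 = 27
  1 + 27 = 28
Result: 28

28


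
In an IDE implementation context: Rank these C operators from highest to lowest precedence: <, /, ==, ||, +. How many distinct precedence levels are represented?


Looking up precedence for each operator:
  < -> precedence 4
  / -> precedence 6
  == -> precedence 3
  || -> precedence 1
  + -> precedence 5
Sorted highest to lowest: /, +, <, ==, ||
Distinct precedence values: [6, 5, 4, 3, 1]
Number of distinct levels: 5

5


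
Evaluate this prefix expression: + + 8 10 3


Parsing prefix expression: + + 8 10 3
Step 1: Innermost operation '+ 8 10'
  8 + 10 = 18
Step 2: Outer operation '+ [18] 3'
  18 + 3 = 21

21


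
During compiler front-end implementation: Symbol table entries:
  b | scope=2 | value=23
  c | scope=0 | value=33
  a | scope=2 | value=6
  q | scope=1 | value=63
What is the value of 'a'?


Searching symbol table for 'a':
  b | scope=2 | value=23
  c | scope=0 | value=33
  a | scope=2 | value=6 <- MATCH
  q | scope=1 | value=63
Found 'a' at scope 2 with value 6

6


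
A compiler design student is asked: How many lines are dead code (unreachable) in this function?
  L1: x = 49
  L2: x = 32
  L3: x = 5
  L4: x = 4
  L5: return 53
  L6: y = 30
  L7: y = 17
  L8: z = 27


Analyzing control flow:
  L1: reachable (before return)
  L2: reachable (before return)
  L3: reachable (before return)
  L4: reachable (before return)
  L5: reachable (return statement)
  L6: DEAD (after return at L5)
  L7: DEAD (after return at L5)
  L8: DEAD (after return at L5)
Return at L5, total lines = 8
Dead lines: L6 through L8
Count: 3

3


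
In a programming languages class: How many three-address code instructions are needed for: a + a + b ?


Expression: a + a + b
Generating three-address code (respecting * over +/- precedence):
  Instruction 1: t1 = a + a
  Instruction 2: t2 = t1 + b
Total instructions: 2

2


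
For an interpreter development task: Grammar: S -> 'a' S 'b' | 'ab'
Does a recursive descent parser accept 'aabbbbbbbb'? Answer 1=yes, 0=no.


Grammar accepts strings of the form a^n b^n (n >= 1)
Word: 'aabbbbbbbb'
Counting: 2 a's and 8 b's
Check: 2 == 8? No
Mismatch: a-count != b-count
Rejected

0


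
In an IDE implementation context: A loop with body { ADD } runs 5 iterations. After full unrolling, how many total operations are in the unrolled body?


Loop body operations: ADD (1 op per iteration)
Unrolling 5 iterations:
  Iteration 1: ADD (1 ops)
  Iteration 2: ADD (1 ops)
  Iteration 3: ADD (1 ops)
  Iteration 4: ADD (1 ops)
  Iteration 5: ADD (1 ops)
Total: 5 iterations * 1 ops/iter = 5 operations

5


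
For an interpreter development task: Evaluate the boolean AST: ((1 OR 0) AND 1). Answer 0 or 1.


Step 1: Evaluate inner node
  1 OR 0 = 1
Step 2: Evaluate root node
  1 AND 1 = 1

1


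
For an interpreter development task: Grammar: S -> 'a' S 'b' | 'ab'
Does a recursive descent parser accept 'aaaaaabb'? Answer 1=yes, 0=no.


Grammar accepts strings of the form a^n b^n (n >= 1)
Word: 'aaaaaabb'
Counting: 6 a's and 2 b's
Check: 6 == 2? No
Mismatch: a-count != b-count
Rejected

0


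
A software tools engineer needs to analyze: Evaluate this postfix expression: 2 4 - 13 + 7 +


Processing tokens left to right:
Push 2, Push 4
Pop 2 and 4, compute 2 - 4 = -2, push -2
Push 13
Pop -2 and 13, compute -2 + 13 = 11, push 11
Push 7
Pop 11 and 7, compute 11 + 7 = 18, push 18
Stack result: 18

18


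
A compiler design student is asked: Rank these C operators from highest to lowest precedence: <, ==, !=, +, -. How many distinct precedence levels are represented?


Looking up precedence for each operator:
  < -> precedence 4
  == -> precedence 3
  != -> precedence 3
  + -> precedence 5
  - -> precedence 5
Sorted highest to lowest: +, -, <, ==, !=
Distinct precedence values: [5, 4, 3]
Number of distinct levels: 3

3


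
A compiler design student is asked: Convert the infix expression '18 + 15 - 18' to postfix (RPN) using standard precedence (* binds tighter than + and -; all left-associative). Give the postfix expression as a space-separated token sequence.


Applying the shunting-yard algorithm:
  Operand 18 -> output
  Push '+' onto operator stack -> op-stack: [+]
  Operand 15 -> output
  See '-' (prec 1); top '+' (prec 1) >= it -> pop '+' to output
  Push '-' onto operator stack -> op-stack: [-]
  Operand 18 -> output
  End of input: pop '-' to output
Postfix result: 18 15 + 18 -

18 15 + 18 -


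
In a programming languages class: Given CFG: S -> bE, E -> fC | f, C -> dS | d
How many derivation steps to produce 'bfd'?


Grammar: S -> bE, E -> fC | f, C -> dS | d
Deriving 'bfd':
Step 1: S -> bE => bE
Step 2: E -> fC => bfC
Step 3: C -> d => bfd
Total derivation steps: 3

3


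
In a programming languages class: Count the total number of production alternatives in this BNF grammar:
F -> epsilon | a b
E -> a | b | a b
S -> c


Counting alternatives per rule:
  F: 2 alternative(s)
  E: 3 alternative(s)
  S: 1 alternative(s)
Sum: 2 + 3 + 1 = 6

6


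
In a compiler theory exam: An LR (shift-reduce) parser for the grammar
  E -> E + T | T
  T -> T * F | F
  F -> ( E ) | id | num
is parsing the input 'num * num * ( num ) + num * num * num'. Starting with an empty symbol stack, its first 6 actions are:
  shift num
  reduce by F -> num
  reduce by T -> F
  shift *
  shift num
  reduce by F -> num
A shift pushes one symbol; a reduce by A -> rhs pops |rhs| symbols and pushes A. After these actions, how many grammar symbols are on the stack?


Tracking the symbol stack through each action:
  Action 1: shift 'num' : push -> stack = [num] (size 1)
  Action 2: reduce by F -> num : pop 1, push F -> stack = [F] (size 1)
  Action 3: reduce by T -> F : pop 1, push T -> stack = [T] (size 1)
  Action 4: shift '*' : push -> stack = [T, *] (size 2)
  Action 5: shift 'num' : push -> stack = [T, *, num] (size 3)
  Action 6: reduce by F -> num : pop 1, push F -> stack = [T, *, F] (size 3)
Final stack size: 3

3


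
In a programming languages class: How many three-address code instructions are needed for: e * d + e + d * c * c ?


Expression: e * d + e + d * c * c
Generating three-address code (respecting * over +/- precedence):
  Instruction 1: t1 = e * d
  Instruction 2: t2 = d * c
  Instruction 3: t3 = t2 * c
  Instruction 4: t4 = t1 + e
  Instruction 5: t5 = t4 + t3
Total instructions: 5

5


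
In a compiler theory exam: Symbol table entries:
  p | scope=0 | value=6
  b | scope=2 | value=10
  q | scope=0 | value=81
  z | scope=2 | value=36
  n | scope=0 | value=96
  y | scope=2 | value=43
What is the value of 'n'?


Searching symbol table for 'n':
  p | scope=0 | value=6
  b | scope=2 | value=10
  q | scope=0 | value=81
  z | scope=2 | value=36
  n | scope=0 | value=96 <- MATCH
  y | scope=2 | value=43
Found 'n' at scope 0 with value 96

96


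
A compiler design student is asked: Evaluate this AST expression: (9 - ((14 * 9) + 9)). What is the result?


Expression: (9 - ((14 * 9) + 9))
Evaluating step by step:
  14 * 9 = 126
  126 + 9 = 135
  9 - 135 = -126
Result: -126

-126


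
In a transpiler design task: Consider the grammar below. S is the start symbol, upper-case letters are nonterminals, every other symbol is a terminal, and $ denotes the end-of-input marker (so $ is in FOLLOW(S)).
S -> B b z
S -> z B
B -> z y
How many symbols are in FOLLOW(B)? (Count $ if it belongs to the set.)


S is the start symbol and does not occur in any rule body, so FOLLOW(S) = {$}.
Examining every occurrence of B in a rule body:
  S -> B b z : B is followed by terminal 'b' -> add 'b'
  S -> z B : B is at the right end -> add FOLLOW(S) = {$}
  B -> z y : B does not occur in the body -> contributes nothing
FOLLOW(B) = {b, $}
Count: 2

2


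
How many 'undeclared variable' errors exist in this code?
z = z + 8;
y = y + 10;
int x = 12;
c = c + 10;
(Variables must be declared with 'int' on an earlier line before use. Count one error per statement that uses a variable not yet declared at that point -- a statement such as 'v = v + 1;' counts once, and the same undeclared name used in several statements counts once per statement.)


Scanning code line by line:
  Line 1: use 'z' -> ERROR (undeclared)
  Line 2: use 'y' -> ERROR (undeclared)
  Line 3: declare 'x' -> declared = ['x']
  Line 4: use 'c' -> ERROR (undeclared)
Total undeclared variable errors: 3

3


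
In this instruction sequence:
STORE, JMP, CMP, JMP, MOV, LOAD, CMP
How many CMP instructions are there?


Scanning instruction sequence for CMP:
  Position 1: STORE
  Position 2: JMP
  Position 3: CMP <- MATCH
  Position 4: JMP
  Position 5: MOV
  Position 6: LOAD
  Position 7: CMP <- MATCH
Matches at positions: [3, 7]
Total CMP count: 2

2


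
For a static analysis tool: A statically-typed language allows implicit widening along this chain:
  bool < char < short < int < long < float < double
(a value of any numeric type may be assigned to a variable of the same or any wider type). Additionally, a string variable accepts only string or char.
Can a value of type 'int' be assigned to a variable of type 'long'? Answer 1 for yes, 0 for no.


Target variable type: long
Source value type: int
Numeric ranks: int=3, long=4
Widening allowed iff rank(source) <= rank(target): 3 <= 4? Yes
Result: 1

1


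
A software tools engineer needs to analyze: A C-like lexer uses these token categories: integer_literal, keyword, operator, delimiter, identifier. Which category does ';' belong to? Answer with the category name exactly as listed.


Token: ';'
Checking categories:
  identifier: no
  integer_literal: no
  operator: no
  keyword: no
  delimiter: YES
Category: delimiter

delimiter


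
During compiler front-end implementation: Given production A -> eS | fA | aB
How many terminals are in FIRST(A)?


Production: A -> eS | fA | aB
Examining each alternative for leading terminals:
  A -> eS : first terminal = 'e'
  A -> fA : first terminal = 'f'
  A -> aB : first terminal = 'a'
FIRST(A) = {a, e, f}
Count: 3

3


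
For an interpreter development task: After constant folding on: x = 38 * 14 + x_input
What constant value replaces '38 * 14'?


Identifying constant sub-expression:
  Original: x = 38 * 14 + x_input
  38 and 14 are both compile-time constants
  Evaluating: 38 * 14 = 532
  After folding: x = 532 + x_input

532


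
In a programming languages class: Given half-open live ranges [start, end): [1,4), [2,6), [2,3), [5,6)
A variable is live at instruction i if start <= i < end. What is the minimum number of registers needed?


Live ranges:
  Var0: [1, 4)
  Var1: [2, 6)
  Var2: [2, 3)
  Var3: [5, 6)
Sweep-line events (position, delta, active):
  pos=1 start -> active=1
  pos=2 start -> active=2
  pos=2 start -> active=3
  pos=3 end -> active=2
  pos=4 end -> active=1
  pos=5 start -> active=2
  pos=6 end -> active=1
  pos=6 end -> active=0
Maximum simultaneous active: 3
Minimum registers needed: 3

3


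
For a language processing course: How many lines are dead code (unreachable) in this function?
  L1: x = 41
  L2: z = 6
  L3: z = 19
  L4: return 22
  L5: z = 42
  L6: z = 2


Analyzing control flow:
  L1: reachable (before return)
  L2: reachable (before return)
  L3: reachable (before return)
  L4: reachable (return statement)
  L5: DEAD (after return at L4)
  L6: DEAD (after return at L4)
Return at L4, total lines = 6
Dead lines: L5 through L6
Count: 2

2


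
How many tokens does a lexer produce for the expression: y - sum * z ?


Scanning 'y - sum * z'
Token 1: 'y' -> identifier
Token 2: '-' -> operator
Token 3: 'sum' -> identifier
Token 4: '*' -> operator
Token 5: 'z' -> identifier
Total tokens: 5

5


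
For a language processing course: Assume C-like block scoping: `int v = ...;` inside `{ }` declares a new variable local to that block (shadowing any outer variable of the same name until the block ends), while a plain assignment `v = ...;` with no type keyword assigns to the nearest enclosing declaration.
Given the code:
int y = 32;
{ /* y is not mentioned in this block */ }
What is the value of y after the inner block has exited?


Analyzing scoping rules:
Outer scope: declares y = 32
Inner block: y is neither redeclared nor assigned -> unchanged
After the block -> 32
Result: 32

32


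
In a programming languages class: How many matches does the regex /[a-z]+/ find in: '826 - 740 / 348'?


Pattern: /[a-z]+/ (identifiers)
Input: '826 - 740 / 348'
Scanning for matches:
Total matches: 0

0


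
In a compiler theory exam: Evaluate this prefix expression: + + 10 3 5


Parsing prefix expression: + + 10 3 5
Step 1: Innermost operation '+ 10 3'
  10 + 3 = 13
Step 2: Outer operation '+ [13] 5'
  13 + 5 = 18

18


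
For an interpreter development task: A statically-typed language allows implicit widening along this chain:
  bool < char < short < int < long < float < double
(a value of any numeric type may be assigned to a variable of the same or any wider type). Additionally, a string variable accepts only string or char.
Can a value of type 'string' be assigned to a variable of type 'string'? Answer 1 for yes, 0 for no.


Target variable type: string
Source value type: string
Rule: string accepts only {string, char}
  source 'string' in {string, char}? Yes
Result: 1

1


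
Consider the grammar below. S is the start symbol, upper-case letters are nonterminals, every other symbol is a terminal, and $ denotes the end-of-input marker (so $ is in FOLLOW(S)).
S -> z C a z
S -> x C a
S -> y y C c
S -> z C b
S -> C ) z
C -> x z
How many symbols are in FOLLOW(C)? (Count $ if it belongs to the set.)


S is the start symbol and does not occur in any rule body, so FOLLOW(S) = {$}.
Examining every occurrence of C in a rule body:
  S -> z C a z : C is followed by terminal 'a' -> add 'a'
  S -> x C a : C is followed by terminal 'a' -> add 'a' (already in the set)
  S -> y y C c : C is followed by terminal 'c' -> add 'c'
  S -> z C b : C is followed by terminal 'b' -> add 'b'
  S -> C ) z : C is followed by terminal ')' -> add ')'
  C -> x z : C does not occur in the body -> contributes nothing
FOLLOW(C) = {), a, b, c}
Count: 4

4


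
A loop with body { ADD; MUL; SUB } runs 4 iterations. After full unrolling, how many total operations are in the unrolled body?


Loop body operations: ADD, MUL, SUB (3 ops per iteration)
Unrolling 4 iterations:
  Iteration 1: ADD, MUL, SUB (3 ops)
  Iteration 2: ADD, MUL, SUB (3 ops)
  Iteration 3: ADD, MUL, SUB (3 ops)
  Iteration 4: ADD, MUL, SUB (3 ops)
Total: 4 iterations * 3 ops/iter = 12 operations

12


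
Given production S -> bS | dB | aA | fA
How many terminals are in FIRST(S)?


Production: S -> bS | dB | aA | fA
Examining each alternative for leading terminals:
  S -> bS : first terminal = 'b'
  S -> dB : first terminal = 'd'
  S -> aA : first terminal = 'a'
  S -> fA : first terminal = 'f'
FIRST(S) = {a, b, d, f}
Count: 4

4


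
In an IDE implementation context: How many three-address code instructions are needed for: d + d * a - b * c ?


Expression: d + d * a - b * c
Generating three-address code (respecting * over +/- precedence):
  Instruction 1: t1 = d * a
  Instruction 2: t2 = b * c
  Instruction 3: t3 = d + t1
  Instruction 4: t4 = t3 - t2
Total instructions: 4

4


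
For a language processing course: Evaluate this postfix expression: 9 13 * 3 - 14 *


Processing tokens left to right:
Push 9, Push 13
Pop 9 and 13, compute 9 * 13 = 117, push 117
Push 3
Pop 117 and 3, compute 117 - 3 = 114, push 114
Push 14
Pop 114 and 14, compute 114 * 14 = 1596, push 1596
Stack result: 1596

1596


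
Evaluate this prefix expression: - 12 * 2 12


Parsing prefix expression: - 12 * 2 12
Step 1: Innermost operation '* 2 12'
  2 * 12 = 24
Step 2: Outer operation '- 12 [24]'
  12 - 24 = -12

-12


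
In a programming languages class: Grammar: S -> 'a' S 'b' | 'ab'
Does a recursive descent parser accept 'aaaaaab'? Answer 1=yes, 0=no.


Grammar accepts strings of the form a^n b^n (n >= 1)
Word: 'aaaaaab'
Counting: 6 a's and 1 b's
Check: 6 == 1? No
Mismatch: a-count != b-count
Rejected

0


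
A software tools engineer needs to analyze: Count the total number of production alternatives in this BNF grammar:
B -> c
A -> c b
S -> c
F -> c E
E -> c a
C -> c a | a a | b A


Counting alternatives per rule:
  B: 1 alternative(s)
  A: 1 alternative(s)
  S: 1 alternative(s)
  F: 1 alternative(s)
  E: 1 alternative(s)
  C: 3 alternative(s)
Sum: 1 + 1 + 1 + 1 + 1 + 3 = 8

8


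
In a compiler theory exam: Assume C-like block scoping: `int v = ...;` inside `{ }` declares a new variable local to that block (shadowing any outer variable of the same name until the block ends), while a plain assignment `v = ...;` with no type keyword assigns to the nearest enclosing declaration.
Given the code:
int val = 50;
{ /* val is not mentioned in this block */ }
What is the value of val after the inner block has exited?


Analyzing scoping rules:
Outer scope: declares val = 50
Inner block: val is neither redeclared nor assigned -> unchanged
After the block -> 50
Result: 50

50


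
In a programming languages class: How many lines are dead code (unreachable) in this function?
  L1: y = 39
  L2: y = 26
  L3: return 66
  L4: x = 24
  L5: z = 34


Analyzing control flow:
  L1: reachable (before return)
  L2: reachable (before return)
  L3: reachable (return statement)
  L4: DEAD (after return at L3)
  L5: DEAD (after return at L3)
Return at L3, total lines = 5
Dead lines: L4 through L5
Count: 2

2


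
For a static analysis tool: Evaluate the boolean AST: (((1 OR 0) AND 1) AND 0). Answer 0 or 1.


Step 1: Evaluate inner node
  1 OR 0 = 1
Step 2: Evaluate next node
  1 AND 1 = 1
Step 3: Evaluate root node
  1 AND 0 = 0

0


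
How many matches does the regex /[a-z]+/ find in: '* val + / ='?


Pattern: /[a-z]+/ (identifiers)
Input: '* val + / ='
Scanning for matches:
  Match 1: 'val'
Total matches: 1

1


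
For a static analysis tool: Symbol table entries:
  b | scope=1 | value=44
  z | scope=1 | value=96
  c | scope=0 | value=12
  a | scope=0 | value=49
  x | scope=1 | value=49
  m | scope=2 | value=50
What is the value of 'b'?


Searching symbol table for 'b':
  b | scope=1 | value=44 <- MATCH
  z | scope=1 | value=96
  c | scope=0 | value=12
  a | scope=0 | value=49
  x | scope=1 | value=49
  m | scope=2 | value=50
Found 'b' at scope 1 with value 44

44


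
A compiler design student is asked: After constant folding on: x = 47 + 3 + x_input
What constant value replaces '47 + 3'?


Identifying constant sub-expression:
  Original: x = 47 + 3 + x_input
  47 and 3 are both compile-time constants
  Evaluating: 47 + 3 = 50
  After folding: x = 50 + x_input

50


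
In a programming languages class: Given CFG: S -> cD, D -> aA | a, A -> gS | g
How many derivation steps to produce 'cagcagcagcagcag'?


Grammar: S -> cD, D -> aA | a, A -> gS | g
Deriving 'cagcagcagcagcag':
Step 1: S -> cD => cD
Step 2: D -> aA => caA
Step 3: A -> gS => cagS
Step 4: S -> cD => cagcD
Step 5: D -> aA => cagcaA
Step 6: A -> gS => cagcagS
Step 7: S -> cD => cagcagcD
Step 8: D -> aA => cagcagcaA
Step 9: A -> gS => cagcagcagS
Step 10: S -> cD => cagcagcagcD
Step 11: D -> aA => cagcagcagcaA
Step 12: A -> gS => cagcagcagcagS
Step 13: S -> cD => cagcagcagcagcD
Step 14: D -> aA => cagcagcagcagcaA
Step 15: A -> g => cagcagcagcagcag
Total derivation steps: 15

15


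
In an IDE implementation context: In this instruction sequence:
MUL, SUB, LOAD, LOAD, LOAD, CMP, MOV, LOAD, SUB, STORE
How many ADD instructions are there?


Scanning instruction sequence for ADD:
  Position 1: MUL
  Position 2: SUB
  Position 3: LOAD
  Position 4: LOAD
  Position 5: LOAD
  Position 6: CMP
  Position 7: MOV
  Position 8: LOAD
  Position 9: SUB
  Position 10: STORE
Matches at positions: []
Total ADD count: 0

0


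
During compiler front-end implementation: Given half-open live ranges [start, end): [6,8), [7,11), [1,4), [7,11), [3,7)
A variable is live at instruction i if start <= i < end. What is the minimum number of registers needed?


Live ranges:
  Var0: [6, 8)
  Var1: [7, 11)
  Var2: [1, 4)
  Var3: [7, 11)
  Var4: [3, 7)
Sweep-line events (position, delta, active):
  pos=1 start -> active=1
  pos=3 start -> active=2
  pos=4 end -> active=1
  pos=6 start -> active=2
  pos=7 end -> active=1
  pos=7 start -> active=2
  pos=7 start -> active=3
  pos=8 end -> active=2
  pos=11 end -> active=1
  pos=11 end -> active=0
Maximum simultaneous active: 3
Minimum registers needed: 3

3


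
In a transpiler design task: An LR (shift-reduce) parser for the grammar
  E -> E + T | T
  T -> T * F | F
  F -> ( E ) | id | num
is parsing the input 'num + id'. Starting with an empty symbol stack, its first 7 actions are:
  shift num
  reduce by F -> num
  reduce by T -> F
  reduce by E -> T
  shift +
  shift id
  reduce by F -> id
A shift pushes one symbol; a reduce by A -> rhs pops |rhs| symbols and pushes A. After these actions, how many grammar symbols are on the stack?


Tracking the symbol stack through each action:
  Action 1: shift 'num' : push -> stack = [num] (size 1)
  Action 2: reduce by F -> num : pop 1, push F -> stack = [F] (size 1)
  Action 3: reduce by T -> F : pop 1, push T -> stack = [T] (size 1)
  Action 4: reduce by E -> T : pop 1, push E -> stack = [E] (size 1)
  Action 5: shift '+' : push -> stack = [E, +] (size 2)
  Action 6: shift 'id' : push -> stack = [E, +, id] (size 3)
  Action 7: reduce by F -> id : pop 1, push F -> stack = [E, +, F] (size 3)
Final stack size: 3

3


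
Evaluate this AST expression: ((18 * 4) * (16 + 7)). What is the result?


Expression: ((18 * 4) * (16 + 7))
Evaluating step by step:
  18 * 4 = 72
  16 + 7 = 23
  72 * 23 = 1656
Result: 1656

1656


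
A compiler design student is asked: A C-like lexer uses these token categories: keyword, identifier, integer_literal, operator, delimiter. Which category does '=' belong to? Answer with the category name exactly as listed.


Token: '='
Checking categories:
  identifier: no
  integer_literal: no
  operator: YES
  keyword: no
  delimiter: no
Category: operator

operator


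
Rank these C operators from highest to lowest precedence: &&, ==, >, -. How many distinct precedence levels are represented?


Looking up precedence for each operator:
  && -> precedence 2
  == -> precedence 3
  > -> precedence 4
  - -> precedence 5
Sorted highest to lowest: -, >, ==, &&
Distinct precedence values: [5, 4, 3, 2]
Number of distinct levels: 4

4


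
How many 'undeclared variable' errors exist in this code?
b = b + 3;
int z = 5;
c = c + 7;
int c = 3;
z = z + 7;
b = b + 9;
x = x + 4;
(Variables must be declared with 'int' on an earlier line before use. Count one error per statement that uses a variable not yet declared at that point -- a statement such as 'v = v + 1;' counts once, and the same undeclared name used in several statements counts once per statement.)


Scanning code line by line:
  Line 1: use 'b' -> ERROR (undeclared)
  Line 2: declare 'z' -> declared = ['z']
  Line 3: use 'c' -> ERROR (undeclared)
  Line 4: declare 'c' -> declared = ['c', 'z']
  Line 5: use 'z' -> OK (declared)
  Line 6: use 'b' -> ERROR (undeclared)
  Line 7: use 'x' -> ERROR (undeclared)
Total undeclared variable errors: 4

4


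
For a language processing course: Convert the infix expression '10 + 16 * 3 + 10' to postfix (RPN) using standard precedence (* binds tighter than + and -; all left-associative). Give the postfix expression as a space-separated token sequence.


Applying the shunting-yard algorithm:
  Operand 10 -> output
  Push '+' onto operator stack -> op-stack: [+]
  Operand 16 -> output
  Push '*' onto operator stack -> op-stack: [+, *]
  Operand 3 -> output
  See '+' (prec 1); top '*' (prec 2) >= it -> pop '*' to output
  See '+' (prec 1); top '+' (prec 1) >= it -> pop '+' to output
  Push '+' onto operator stack -> op-stack: [+]
  Operand 10 -> output
  End of input: pop '+' to output
Postfix result: 10 16 3 * + 10 +

10 16 3 * + 10 +


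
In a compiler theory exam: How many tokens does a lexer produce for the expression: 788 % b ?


Scanning '788 % b'
Token 1: '788' -> integer_literal
Token 2: '%' -> operator
Token 3: 'b' -> identifier
Total tokens: 3

3


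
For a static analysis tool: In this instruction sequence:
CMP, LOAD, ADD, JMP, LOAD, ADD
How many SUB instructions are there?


Scanning instruction sequence for SUB:
  Position 1: CMP
  Position 2: LOAD
  Position 3: ADD
  Position 4: JMP
  Position 5: LOAD
  Position 6: ADD
Matches at positions: []
Total SUB count: 0

0


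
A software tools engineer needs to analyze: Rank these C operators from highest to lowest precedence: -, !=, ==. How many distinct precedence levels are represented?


Looking up precedence for each operator:
  - -> precedence 5
  != -> precedence 3
  == -> precedence 3
Sorted highest to lowest: -, !=, ==
Distinct precedence values: [5, 3]
Number of distinct levels: 2

2


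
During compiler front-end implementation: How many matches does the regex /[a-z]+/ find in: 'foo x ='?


Pattern: /[a-z]+/ (identifiers)
Input: 'foo x ='
Scanning for matches:
  Match 1: 'foo'
  Match 2: 'x'
Total matches: 2

2


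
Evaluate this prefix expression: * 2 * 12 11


Parsing prefix expression: * 2 * 12 11
Step 1: Innermost operation '* 12 11'
  12 * 11 = 132
Step 2: Outer operation '* 2 [132]'
  2 * 132 = 264

264


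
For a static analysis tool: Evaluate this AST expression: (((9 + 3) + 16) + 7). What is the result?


Expression: (((9 + 3) + 16) + 7)
Evaluating step by step:
  9 + 3 = 12
  12 + 16 = 28
  28 + 7 = 35
Result: 35

35


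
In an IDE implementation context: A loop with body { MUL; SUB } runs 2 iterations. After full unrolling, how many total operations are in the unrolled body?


Loop body operations: MUL, SUB (2 ops per iteration)
Unrolling 2 iterations:
  Iteration 1: MUL, SUB (2 ops)
  Iteration 2: MUL, SUB (2 ops)
Total: 2 iterations * 2 ops/iter = 4 operations

4


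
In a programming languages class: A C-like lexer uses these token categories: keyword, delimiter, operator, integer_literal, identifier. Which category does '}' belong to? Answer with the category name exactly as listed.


Token: '}'
Checking categories:
  identifier: no
  integer_literal: no
  operator: no
  keyword: no
  delimiter: YES
Category: delimiter

delimiter


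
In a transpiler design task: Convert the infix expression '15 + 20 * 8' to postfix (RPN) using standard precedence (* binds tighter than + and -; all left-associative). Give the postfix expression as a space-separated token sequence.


Applying the shunting-yard algorithm:
  Operand 15 -> output
  Push '+' onto operator stack -> op-stack: [+]
  Operand 20 -> output
  Push '*' onto operator stack -> op-stack: [+, *]
  Operand 8 -> output
  End of input: pop '*' to output
  End of input: pop '+' to output
Postfix result: 15 20 8 * +

15 20 8 * +


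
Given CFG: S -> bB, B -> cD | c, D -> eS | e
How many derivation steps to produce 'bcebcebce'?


Grammar: S -> bB, B -> cD | c, D -> eS | e
Deriving 'bcebcebce':
Step 1: S -> bB => bB
Step 2: B -> cD => bcD
Step 3: D -> eS => bceS
Step 4: S -> bB => bcebB
Step 5: B -> cD => bcebcD
Step 6: D -> eS => bcebceS
Step 7: S -> bB => bcebcebB
Step 8: B -> cD => bcebcebcD
Step 9: D -> e => bcebcebce
Total derivation steps: 9

9


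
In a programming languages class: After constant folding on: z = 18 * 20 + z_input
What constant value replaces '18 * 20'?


Identifying constant sub-expression:
  Original: z = 18 * 20 + z_input
  18 and 20 are both compile-time constants
  Evaluating: 18 * 20 = 360
  After folding: z = 360 + z_input

360


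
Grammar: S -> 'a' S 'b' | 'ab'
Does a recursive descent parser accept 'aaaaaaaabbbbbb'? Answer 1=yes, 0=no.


Grammar accepts strings of the form a^n b^n (n >= 1)
Word: 'aaaaaaaabbbbbb'
Counting: 8 a's and 6 b's
Check: 8 == 6? No
Mismatch: a-count != b-count
Rejected

0


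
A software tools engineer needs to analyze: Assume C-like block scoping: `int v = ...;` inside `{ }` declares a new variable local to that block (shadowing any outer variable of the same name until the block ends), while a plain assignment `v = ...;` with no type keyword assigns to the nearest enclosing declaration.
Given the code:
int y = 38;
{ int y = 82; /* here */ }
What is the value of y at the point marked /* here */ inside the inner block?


Analyzing scoping rules:
Outer scope: declares y = 38
Inner block: 'int y = 82;' declares a NEW y that shadows the outer one
Inside the block the inner declaration is in scope -> 82
Result: 82

82


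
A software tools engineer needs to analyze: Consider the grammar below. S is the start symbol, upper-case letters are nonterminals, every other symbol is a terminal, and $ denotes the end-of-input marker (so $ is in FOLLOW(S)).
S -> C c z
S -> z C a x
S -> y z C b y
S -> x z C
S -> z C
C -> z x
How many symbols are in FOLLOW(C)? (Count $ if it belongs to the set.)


S is the start symbol and does not occur in any rule body, so FOLLOW(S) = {$}.
Examining every occurrence of C in a rule body:
  S -> C c z : C is followed by terminal 'c' -> add 'c'
  S -> z C a x : C is followed by terminal 'a' -> add 'a'
  S -> y z C b y : C is followed by terminal 'b' -> add 'b'
  S -> x z C : C is at the right end -> add FOLLOW(S) = {$}
  S -> z C : C is at the right end -> add FOLLOW(S) = {$} (already in the set)
  C -> z x : C does not occur in the body -> contributes nothing
FOLLOW(C) = {a, b, c, $}
Count: 4

4


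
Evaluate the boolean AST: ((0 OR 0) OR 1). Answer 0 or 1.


Step 1: Evaluate inner node
  0 OR 0 = 0
Step 2: Evaluate root node
  0 OR 1 = 1

1


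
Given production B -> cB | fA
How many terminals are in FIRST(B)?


Production: B -> cB | fA
Examining each alternative for leading terminals:
  B -> cB : first terminal = 'c'
  B -> fA : first terminal = 'f'
FIRST(B) = {c, f}
Count: 2

2


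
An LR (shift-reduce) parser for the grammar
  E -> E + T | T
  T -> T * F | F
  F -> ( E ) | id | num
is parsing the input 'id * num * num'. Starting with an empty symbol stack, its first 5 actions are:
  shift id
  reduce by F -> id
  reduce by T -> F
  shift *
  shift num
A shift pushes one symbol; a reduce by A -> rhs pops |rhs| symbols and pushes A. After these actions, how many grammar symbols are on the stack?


Tracking the symbol stack through each action:
  Action 1: shift 'id' : push -> stack = [id] (size 1)
  Action 2: reduce by F -> id : pop 1, push F -> stack = [F] (size 1)
  Action 3: reduce by T -> F : pop 1, push T -> stack = [T] (size 1)
  Action 4: shift '*' : push -> stack = [T, *] (size 2)
  Action 5: shift 'num' : push -> stack = [T, *, num] (size 3)
Final stack size: 3

3


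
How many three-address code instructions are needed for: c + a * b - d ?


Expression: c + a * b - d
Generating three-address code (respecting * over +/- precedence):
  Instruction 1: t1 = a * b
  Instruction 2: t2 = c + t1
  Instruction 3: t3 = t2 - d
Total instructions: 3

3


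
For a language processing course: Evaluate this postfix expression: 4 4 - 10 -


Processing tokens left to right:
Push 4, Push 4
Pop 4 and 4, compute 4 - 4 = 0, push 0
Push 10
Pop 0 and 10, compute 0 - 10 = -10, push -10
Stack result: -10

-10


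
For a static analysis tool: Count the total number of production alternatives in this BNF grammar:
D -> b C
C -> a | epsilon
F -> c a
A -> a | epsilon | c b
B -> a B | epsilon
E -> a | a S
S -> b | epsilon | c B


Counting alternatives per rule:
  D: 1 alternative(s)
  C: 2 alternative(s)
  F: 1 alternative(s)
  A: 3 alternative(s)
  B: 2 alternative(s)
  E: 2 alternative(s)
  S: 3 alternative(s)
Sum: 1 + 2 + 1 + 3 + 2 + 2 + 3 = 14

14


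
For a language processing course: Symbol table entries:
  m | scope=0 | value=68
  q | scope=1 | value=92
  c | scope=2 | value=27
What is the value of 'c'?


Searching symbol table for 'c':
  m | scope=0 | value=68
  q | scope=1 | value=92
  c | scope=2 | value=27 <- MATCH
Found 'c' at scope 2 with value 27

27


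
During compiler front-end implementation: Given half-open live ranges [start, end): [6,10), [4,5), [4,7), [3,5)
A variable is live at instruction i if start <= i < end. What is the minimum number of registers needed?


Live ranges:
  Var0: [6, 10)
  Var1: [4, 5)
  Var2: [4, 7)
  Var3: [3, 5)
Sweep-line events (position, delta, active):
  pos=3 start -> active=1
  pos=4 start -> active=2
  pos=4 start -> active=3
  pos=5 end -> active=2
  pos=5 end -> active=1
  pos=6 start -> active=2
  pos=7 end -> active=1
  pos=10 end -> active=0
Maximum simultaneous active: 3
Minimum registers needed: 3

3


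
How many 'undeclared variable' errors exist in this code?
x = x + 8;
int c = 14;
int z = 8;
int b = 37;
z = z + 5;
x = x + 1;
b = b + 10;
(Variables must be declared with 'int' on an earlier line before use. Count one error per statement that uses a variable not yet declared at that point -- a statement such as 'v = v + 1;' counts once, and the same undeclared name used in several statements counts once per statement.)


Scanning code line by line:
  Line 1: use 'x' -> ERROR (undeclared)
  Line 2: declare 'c' -> declared = ['c']
  Line 3: declare 'z' -> declared = ['c', 'z']
  Line 4: declare 'b' -> declared = ['b', 'c', 'z']
  Line 5: use 'z' -> OK (declared)
  Line 6: use 'x' -> ERROR (undeclared)
  Line 7: use 'b' -> OK (declared)
Total undeclared variable errors: 2

2


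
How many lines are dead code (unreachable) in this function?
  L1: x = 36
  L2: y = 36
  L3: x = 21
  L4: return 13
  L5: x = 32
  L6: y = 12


Analyzing control flow:
  L1: reachable (before return)
  L2: reachable (before return)
  L3: reachable (before return)
  L4: reachable (return statement)
  L5: DEAD (after return at L4)
  L6: DEAD (after return at L4)
Return at L4, total lines = 6
Dead lines: L5 through L6
Count: 2

2


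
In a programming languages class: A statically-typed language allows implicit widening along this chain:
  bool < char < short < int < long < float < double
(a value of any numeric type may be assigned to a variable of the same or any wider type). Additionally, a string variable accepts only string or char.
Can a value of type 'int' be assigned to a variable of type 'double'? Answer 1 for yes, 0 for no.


Target variable type: double
Source value type: int
Numeric ranks: int=3, double=6
Widening allowed iff rank(source) <= rank(target): 3 <= 6? Yes
Result: 1

1


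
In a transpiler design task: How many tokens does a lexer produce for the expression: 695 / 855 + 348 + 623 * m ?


Scanning '695 / 855 + 348 + 623 * m'
Token 1: '695' -> integer_literal
Token 2: '/' -> operator
Token 3: '855' -> integer_literal
Token 4: '+' -> operator
Token 5: '348' -> integer_literal
Token 6: '+' -> operator
Token 7: '623' -> integer_literal
Token 8: '*' -> operator
Token 9: 'm' -> identifier
Total tokens: 9

9


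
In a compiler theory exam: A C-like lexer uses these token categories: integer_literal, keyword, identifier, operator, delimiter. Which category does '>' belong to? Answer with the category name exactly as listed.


Token: '>'
Checking categories:
  identifier: no
  integer_literal: no
  operator: YES
  keyword: no
  delimiter: no
Category: operator

operator


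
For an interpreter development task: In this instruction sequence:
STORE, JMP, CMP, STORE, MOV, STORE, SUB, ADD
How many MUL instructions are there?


Scanning instruction sequence for MUL:
  Position 1: STORE
  Position 2: JMP
  Position 3: CMP
  Position 4: STORE
  Position 5: MOV
  Position 6: STORE
  Position 7: SUB
  Position 8: ADD
Matches at positions: []
Total MUL count: 0

0
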